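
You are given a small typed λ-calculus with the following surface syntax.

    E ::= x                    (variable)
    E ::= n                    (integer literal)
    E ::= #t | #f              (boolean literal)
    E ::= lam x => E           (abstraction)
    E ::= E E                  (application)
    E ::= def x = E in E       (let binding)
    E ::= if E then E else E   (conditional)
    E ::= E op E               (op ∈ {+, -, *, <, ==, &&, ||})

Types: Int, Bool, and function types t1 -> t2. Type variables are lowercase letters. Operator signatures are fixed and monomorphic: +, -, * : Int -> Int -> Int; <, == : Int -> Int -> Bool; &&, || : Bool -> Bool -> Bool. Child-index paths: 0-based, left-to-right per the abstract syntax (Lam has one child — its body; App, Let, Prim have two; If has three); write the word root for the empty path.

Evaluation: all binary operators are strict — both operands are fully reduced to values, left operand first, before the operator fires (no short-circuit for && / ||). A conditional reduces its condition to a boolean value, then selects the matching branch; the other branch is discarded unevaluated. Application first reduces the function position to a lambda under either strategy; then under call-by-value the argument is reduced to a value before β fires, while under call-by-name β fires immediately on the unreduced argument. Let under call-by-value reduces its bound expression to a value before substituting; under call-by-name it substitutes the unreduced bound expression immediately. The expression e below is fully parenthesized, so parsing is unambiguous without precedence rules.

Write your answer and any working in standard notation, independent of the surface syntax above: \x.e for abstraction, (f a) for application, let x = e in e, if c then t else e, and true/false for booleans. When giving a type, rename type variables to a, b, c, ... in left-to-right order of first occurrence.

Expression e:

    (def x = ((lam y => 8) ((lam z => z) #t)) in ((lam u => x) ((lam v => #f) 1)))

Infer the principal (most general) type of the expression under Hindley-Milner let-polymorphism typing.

Derivation:
\y._ : a -> Int
z : b
\z._ : b -> b
  unify b -> b ~ Bool -> c
  unify b ~ Bool
  unify Bool ~ c
_ _ : Bool
  unify a -> Int ~ Bool -> d
  unify a ~ Bool
  unify Int ~ d
_ _ : Int
let x : Int
x : Int
\u._ : e -> Int
\v._ : f -> Bool
  unify f -> Bool ~ Int -> g
  unify f ~ Int
  unify Bool ~ g
_ _ : Bool
  unify e -> Int ~ Bool -> h
  unify e ~ Bool
  unify Int ~ h
_ _ : Int

Answer: Int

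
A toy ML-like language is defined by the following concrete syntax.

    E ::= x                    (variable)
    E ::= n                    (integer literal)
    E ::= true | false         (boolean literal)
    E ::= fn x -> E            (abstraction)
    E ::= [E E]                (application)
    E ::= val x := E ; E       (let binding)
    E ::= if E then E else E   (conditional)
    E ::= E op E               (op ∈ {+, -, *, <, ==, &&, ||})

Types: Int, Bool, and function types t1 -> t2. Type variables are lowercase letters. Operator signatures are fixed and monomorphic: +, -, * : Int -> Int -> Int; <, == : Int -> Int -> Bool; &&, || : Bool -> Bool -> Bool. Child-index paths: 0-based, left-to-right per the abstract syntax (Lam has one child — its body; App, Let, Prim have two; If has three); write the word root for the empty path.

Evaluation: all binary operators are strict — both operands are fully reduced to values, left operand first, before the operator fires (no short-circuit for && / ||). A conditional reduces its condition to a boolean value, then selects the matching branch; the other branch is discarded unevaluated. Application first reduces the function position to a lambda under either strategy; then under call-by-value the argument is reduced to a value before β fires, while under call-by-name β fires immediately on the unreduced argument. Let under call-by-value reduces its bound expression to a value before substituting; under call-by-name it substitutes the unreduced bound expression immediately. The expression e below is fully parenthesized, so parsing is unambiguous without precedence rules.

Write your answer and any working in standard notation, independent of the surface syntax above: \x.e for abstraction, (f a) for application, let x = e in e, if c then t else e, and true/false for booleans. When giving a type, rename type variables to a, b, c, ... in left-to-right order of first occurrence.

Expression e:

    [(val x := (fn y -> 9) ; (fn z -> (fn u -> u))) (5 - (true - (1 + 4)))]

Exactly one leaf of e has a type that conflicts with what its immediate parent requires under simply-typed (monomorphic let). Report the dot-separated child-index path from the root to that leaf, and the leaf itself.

Answer: 1.1.0 : true

Working:
\y._ : a -> Int
let x : a -> Int
u : c
\u._ : c -> c
\z._ : b -> c -> c
  unify Int ~ Int
  unify Bool ~ Int
  FAIL: mismatch Bool ~ Int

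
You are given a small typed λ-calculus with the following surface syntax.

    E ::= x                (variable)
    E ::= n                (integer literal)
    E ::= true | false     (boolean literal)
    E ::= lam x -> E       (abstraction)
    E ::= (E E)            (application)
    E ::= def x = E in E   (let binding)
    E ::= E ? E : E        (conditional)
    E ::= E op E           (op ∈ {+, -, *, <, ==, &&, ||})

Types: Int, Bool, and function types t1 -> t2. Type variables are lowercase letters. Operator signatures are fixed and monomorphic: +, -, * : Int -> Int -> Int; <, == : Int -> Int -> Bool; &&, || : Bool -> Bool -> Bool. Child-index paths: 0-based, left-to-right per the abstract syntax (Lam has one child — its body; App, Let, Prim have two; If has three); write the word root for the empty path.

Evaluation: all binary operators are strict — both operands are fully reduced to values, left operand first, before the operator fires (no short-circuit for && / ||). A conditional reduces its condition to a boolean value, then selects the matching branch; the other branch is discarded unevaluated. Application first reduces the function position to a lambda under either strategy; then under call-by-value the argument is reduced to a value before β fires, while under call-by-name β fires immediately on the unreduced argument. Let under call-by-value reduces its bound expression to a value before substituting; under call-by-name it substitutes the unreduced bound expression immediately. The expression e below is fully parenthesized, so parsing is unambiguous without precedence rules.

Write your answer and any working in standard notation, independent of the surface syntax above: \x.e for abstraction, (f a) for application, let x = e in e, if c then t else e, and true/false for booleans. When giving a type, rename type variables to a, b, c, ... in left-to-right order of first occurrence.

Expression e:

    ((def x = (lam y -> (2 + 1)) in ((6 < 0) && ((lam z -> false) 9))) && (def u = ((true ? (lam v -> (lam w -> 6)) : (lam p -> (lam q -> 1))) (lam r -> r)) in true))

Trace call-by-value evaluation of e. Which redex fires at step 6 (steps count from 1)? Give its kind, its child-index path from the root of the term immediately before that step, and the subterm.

Answer: beta at 1.0 : ((\v.(\w.6)) (\r.r))

Derivation:
step 0: ((let x = (\y.(2 + 1)) in ((6 < 0) && ((\z.false) 9))) && (let u = ((if true then (\v.(\w.6)) else (\p.(\q.1))) (\r.r)) in true))
step 1: [let@0] (((6 < 0) && ((\z.false) 9)) && (let u = ((if true then (\v.(\w.6)) else (\p.(\q.1))) (\r.r)) in true))
step 2: [delta@0.0] ((false && ((\z.false) 9)) && (let u = ((if true then (\v.(\w.6)) else (\p.(\q.1))) (\r.r)) in true))
step 3: [beta@0.1] ((false && false) && (let u = ((if true then (\v.(\w.6)) else (\p.(\q.1))) (\r.r)) in true))
step 4: [delta@0] (false && (let u = ((if true then (\v.(\w.6)) else (\p.(\q.1))) (\r.r)) in true))
step 5: [if@1.0.0] (false && (let u = ((\v.(\w.6)) (\r.r)) in true))
step 6: [beta@1.0] (false && (let u = (\w.6) in true))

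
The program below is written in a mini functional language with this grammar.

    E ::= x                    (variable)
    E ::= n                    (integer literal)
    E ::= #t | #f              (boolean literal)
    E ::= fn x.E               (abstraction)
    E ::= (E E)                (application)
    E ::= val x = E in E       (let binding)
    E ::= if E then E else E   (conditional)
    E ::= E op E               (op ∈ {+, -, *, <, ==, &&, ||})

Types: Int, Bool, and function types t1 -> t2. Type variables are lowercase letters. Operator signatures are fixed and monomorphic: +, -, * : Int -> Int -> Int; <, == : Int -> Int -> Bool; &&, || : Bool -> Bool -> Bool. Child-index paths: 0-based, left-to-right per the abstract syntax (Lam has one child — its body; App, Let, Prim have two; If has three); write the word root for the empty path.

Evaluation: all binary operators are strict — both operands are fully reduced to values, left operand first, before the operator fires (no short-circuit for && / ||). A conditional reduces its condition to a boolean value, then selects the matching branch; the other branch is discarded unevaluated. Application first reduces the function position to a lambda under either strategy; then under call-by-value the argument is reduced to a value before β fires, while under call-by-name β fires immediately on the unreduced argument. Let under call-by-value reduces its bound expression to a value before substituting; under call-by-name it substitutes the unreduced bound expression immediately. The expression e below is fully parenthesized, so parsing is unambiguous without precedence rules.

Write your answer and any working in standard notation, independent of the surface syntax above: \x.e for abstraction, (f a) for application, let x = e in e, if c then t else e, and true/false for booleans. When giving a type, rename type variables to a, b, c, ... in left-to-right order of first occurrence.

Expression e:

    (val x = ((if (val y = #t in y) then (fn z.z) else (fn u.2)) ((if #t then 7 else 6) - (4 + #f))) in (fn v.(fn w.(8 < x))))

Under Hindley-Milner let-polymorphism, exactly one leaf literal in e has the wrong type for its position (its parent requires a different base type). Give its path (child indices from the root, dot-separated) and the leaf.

Answer: 0.1.1.1 : false

Derivation:
let y : Bool
y : Bool
  unify Bool ~ Bool
z : a
\z._ : a -> a
\u._ : b -> Int
  unify a -> a ~ b -> Int
  unify a ~ b
  unify b ~ Int
  unify Bool ~ Bool
  unify Int ~ Int
  unify Int ~ Int
  unify Int ~ Int
  unify Bool ~ Int
  FAIL: mismatch Bool ~ Int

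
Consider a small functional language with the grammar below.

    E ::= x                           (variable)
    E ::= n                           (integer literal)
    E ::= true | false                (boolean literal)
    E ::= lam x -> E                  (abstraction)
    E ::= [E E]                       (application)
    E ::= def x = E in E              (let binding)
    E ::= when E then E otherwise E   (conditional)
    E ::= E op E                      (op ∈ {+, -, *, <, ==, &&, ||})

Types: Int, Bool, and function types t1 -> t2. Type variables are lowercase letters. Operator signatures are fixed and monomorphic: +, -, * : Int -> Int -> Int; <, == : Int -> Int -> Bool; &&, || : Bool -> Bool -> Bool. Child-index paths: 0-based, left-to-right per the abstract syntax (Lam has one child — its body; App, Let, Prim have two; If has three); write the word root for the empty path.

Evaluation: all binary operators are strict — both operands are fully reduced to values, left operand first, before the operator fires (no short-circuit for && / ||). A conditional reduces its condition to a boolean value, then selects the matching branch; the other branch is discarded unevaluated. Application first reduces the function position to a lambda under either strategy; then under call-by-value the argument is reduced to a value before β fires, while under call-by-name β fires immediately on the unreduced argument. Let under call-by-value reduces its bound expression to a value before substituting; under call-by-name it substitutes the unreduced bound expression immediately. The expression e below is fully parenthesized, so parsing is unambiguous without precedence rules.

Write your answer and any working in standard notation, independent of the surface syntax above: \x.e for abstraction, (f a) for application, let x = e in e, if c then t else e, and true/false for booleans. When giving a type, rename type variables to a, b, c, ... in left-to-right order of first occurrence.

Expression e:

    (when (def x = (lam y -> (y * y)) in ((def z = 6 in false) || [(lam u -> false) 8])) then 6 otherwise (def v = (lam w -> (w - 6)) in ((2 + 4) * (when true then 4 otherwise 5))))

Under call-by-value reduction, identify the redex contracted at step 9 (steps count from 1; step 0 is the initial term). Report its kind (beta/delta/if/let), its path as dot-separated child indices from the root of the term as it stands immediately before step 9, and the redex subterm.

Trace:
step 0: (if (let x = (\y.(y * y)) in ((let z = 6 in false) || ((\u.false) 8))) then 6 else (let v = (\w.(w - 6)) in ((2 + 4) * (if true then 4 else 5))))
step 1: [let@0] (if ((let z = 6 in false) || ((\u.false) 8)) then 6 else (let v = (\w.(w - 6)) in ((2 + 4) * (if true then 4 else 5))))
step 2: [let@0.0] (if (false || ((\u.false) 8)) then 6 else (let v = (\w.(w - 6)) in ((2 + 4) * (if true then 4 else 5))))
step 3: [beta@0.1] (if (false || false) then 6 else (let v = (\w.(w - 6)) in ((2 + 4) * (if true then 4 else 5))))
step 4: [delta@0] (if false then 6 else (let v = (\w.(w - 6)) in ((2 + 4) * (if true then 4 else 5))))
step 5: [if@root] (let v = (\w.(w - 6)) in ((2 + 4) * (if true then 4 else 5)))
step 6: [let@root] ((2 + 4) * (if true then 4 else 5))
step 7: [delta@0] (6 * (if true then 4 else 5))
step 8: [if@1] (6 * 4)
step 9: [delta@root] 24

Answer: delta at root : (6 * 4)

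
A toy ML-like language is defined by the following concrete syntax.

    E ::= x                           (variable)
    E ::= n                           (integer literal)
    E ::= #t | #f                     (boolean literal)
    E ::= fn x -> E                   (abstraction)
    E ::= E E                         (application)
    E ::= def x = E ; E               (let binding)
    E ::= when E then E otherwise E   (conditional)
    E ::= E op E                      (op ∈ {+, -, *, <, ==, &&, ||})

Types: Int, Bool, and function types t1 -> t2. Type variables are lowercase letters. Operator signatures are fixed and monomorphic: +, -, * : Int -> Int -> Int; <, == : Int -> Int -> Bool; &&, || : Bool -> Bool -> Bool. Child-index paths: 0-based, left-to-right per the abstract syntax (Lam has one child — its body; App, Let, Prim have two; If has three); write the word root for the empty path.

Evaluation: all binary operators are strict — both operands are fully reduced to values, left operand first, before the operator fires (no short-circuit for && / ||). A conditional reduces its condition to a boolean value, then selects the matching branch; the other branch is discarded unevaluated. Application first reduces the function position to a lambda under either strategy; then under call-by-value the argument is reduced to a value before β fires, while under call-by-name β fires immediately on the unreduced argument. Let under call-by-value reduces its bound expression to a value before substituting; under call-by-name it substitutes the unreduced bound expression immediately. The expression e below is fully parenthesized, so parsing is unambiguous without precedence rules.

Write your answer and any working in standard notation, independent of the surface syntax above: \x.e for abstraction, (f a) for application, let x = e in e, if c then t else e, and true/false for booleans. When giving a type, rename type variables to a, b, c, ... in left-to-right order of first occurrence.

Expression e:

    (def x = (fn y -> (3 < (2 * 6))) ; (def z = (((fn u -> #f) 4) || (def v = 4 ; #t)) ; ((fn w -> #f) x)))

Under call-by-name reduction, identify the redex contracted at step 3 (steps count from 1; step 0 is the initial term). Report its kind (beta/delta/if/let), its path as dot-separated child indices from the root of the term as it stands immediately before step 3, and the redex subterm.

Answer: beta at root : ((\w.false) (\y.(3 < (2 * 6))))

Derivation:
step 0: (let x = (\y.(3 < (2 * 6))) in (let z = (((\u.false) 4) || (let v = 4 in true)) in ((\w.false) x)))
step 1: [let@root] (let z = (((\u.false) 4) || (let v = 4 in true)) in ((\w.false) (\y.(3 < (2 * 6)))))
step 2: [let@root] ((\w.false) (\y.(3 < (2 * 6))))
step 3: [beta@root] false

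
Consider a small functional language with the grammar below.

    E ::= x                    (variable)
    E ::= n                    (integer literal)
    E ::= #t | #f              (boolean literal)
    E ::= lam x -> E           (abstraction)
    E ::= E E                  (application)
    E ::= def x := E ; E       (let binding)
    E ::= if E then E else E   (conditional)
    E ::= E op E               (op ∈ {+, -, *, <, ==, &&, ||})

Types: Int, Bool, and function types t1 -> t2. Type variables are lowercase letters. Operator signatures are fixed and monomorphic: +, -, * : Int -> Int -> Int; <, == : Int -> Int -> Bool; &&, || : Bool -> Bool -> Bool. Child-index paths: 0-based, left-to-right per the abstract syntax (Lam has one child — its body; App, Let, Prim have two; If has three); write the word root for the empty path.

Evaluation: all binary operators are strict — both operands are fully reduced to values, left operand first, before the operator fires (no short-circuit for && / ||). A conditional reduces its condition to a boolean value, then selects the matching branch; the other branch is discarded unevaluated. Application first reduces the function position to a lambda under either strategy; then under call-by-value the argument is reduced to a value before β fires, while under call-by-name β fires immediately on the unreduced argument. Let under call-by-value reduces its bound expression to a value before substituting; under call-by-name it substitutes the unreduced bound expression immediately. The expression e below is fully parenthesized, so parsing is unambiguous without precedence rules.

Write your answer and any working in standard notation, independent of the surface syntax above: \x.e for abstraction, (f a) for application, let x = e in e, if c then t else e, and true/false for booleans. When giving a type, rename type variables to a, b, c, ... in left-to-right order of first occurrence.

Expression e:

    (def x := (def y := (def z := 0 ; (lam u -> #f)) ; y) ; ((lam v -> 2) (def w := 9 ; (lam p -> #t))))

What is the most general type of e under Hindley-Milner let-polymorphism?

Derivation:
let z : Int
\u._ : a -> Bool
let y : forall. a -> Bool
y : b -> Bool
let x : forall. b -> Bool
\v._ : c -> Int
let w : Int
\p._ : d -> Bool
  unify c -> Int ~ (d -> Bool) -> e
  unify c ~ d -> Bool
  unify Int ~ e
_ _ : Int

Answer: Int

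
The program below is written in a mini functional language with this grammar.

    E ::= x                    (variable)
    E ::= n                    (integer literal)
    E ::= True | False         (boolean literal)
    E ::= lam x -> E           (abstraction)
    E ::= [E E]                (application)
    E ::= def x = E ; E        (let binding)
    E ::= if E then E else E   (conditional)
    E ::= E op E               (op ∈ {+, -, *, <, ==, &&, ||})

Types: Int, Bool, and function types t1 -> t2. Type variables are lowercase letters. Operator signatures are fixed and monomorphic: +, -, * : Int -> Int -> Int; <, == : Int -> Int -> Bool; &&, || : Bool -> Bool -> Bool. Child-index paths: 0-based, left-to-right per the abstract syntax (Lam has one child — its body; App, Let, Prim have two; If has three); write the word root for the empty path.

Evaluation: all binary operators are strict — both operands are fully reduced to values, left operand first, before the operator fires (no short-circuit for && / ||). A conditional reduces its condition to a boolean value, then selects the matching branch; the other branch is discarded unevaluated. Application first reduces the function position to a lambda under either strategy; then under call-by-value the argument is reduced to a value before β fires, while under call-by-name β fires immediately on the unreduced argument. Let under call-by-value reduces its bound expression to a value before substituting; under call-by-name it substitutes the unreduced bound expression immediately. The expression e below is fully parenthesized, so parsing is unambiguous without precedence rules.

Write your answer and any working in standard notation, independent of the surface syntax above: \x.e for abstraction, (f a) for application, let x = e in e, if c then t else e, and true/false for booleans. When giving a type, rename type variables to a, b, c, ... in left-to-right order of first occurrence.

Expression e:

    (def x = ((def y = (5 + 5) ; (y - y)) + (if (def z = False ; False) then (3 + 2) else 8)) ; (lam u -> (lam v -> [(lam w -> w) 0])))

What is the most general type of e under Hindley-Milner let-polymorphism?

Trace:
  unify Int ~ Int
  unify Int ~ Int
let y : Int
y : Int
  unify Int ~ Int
y : Int
  unify Int ~ Int
  unify Int ~ Int
let z : Bool
  unify Bool ~ Bool
  unify Int ~ Int
  unify Int ~ Int
  unify Int ~ Int
  unify Int ~ Int
let x : Int
w : c
\w._ : c -> c
  unify c -> c ~ Int -> d
  unify c ~ Int
  unify Int ~ d
_ _ : Int
\v._ : b -> Int
\u._ : a -> b -> Int

Answer: a -> b -> Int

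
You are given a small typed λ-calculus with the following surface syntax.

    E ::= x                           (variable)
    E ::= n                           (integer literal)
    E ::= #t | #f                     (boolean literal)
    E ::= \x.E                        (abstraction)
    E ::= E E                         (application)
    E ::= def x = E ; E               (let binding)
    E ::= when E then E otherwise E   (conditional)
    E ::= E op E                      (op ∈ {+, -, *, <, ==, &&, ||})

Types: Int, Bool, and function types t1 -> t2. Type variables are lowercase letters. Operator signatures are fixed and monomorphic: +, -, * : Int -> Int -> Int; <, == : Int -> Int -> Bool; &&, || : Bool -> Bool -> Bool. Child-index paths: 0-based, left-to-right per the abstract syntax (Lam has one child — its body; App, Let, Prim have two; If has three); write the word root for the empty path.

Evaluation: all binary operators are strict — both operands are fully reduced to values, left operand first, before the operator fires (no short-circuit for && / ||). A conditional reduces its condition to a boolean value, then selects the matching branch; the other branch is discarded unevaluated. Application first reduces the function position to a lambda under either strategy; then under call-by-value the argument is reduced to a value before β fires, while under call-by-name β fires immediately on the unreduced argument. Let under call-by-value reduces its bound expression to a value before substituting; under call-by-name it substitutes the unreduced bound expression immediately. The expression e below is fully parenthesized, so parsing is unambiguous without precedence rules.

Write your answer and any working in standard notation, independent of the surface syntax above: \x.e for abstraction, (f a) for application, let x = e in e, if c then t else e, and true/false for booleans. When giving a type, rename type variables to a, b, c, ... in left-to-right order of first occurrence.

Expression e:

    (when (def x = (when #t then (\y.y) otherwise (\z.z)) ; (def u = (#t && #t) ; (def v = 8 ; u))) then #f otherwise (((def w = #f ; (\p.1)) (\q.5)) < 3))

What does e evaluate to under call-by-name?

Derivation:
step 0: (if (let x = (if true then (\y.y) else (\z.z)) in (let u = (true && true) in (let v = 8 in u))) then false else (((let w = false in (\p.1)) (\q.5)) < 3))
step 1: [let@0] (if (let u = (true && true) in (let v = 8 in u)) then false else (((let w = false in (\p.1)) (\q.5)) < 3))
step 2: [let@0] (if (let v = 8 in (true && true)) then false else (((let w = false in (\p.1)) (\q.5)) < 3))
step 3: [let@0] (if (true && true) then false else (((let w = false in (\p.1)) (\q.5)) < 3))
step 4: [delta@0] (if true then false else (((let w = false in (\p.1)) (\q.5)) < 3))
step 5: [if@root] false

Answer: false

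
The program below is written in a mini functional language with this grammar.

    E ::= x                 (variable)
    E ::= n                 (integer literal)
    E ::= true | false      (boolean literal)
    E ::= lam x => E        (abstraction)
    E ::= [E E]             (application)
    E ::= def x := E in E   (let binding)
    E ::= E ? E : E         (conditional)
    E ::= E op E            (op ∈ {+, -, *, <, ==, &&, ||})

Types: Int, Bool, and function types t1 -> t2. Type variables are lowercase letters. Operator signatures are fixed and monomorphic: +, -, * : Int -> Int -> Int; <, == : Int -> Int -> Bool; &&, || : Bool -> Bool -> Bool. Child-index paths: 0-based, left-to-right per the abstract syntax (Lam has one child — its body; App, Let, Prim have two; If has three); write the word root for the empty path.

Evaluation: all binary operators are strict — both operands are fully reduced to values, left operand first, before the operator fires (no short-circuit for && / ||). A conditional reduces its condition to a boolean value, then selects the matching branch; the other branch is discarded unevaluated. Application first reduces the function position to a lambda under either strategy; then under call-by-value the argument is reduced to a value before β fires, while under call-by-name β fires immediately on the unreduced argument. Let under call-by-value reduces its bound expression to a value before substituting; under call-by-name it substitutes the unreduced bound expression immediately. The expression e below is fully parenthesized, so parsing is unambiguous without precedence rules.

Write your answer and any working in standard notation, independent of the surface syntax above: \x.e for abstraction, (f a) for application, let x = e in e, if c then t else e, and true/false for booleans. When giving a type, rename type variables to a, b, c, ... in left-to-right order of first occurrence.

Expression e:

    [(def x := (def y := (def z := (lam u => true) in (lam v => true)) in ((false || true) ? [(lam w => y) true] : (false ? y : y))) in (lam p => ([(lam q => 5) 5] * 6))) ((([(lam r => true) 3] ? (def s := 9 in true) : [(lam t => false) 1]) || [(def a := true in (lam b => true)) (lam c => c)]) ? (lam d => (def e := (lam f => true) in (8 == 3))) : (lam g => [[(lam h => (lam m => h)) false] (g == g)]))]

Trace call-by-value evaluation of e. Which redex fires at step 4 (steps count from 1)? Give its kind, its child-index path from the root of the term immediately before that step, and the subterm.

Answer: if at 0.0 : (if true then ((\w.(\v.true)) true) else (if false then (\v.true) else (\v.true)))

Derivation:
step 0: ((let x = (let y = (let z = (\u.true) in (\v.true)) in (if (false || true) then ((\w.y) true) else (if false then y else y))) in (\p.(((\q.5) 5) * 6))) (if ((if ((\r.true) 3) then (let s = 9 in true) else ((\t.false) 1)) || ((let a = true in (\b.true)) (\c.c))) then (\d.(let e = (\f.true) in (8 == 3))) else (\g.(((\h.(\m.h)) false) (g == g)))))
step 1: [let@0.0.0] ((let x = (let y = (\v.true) in (if (false || true) then ((\w.y) true) else (if false then y else y))) in (\p.(((\q.5) 5) * 6))) (if ((if ((\r.true) 3) then (let s = 9 in true) else ((\t.false) 1)) || ((let a = true in (\b.true)) (\c.c))) then (\d.(let e = (\f.true) in (8 == 3))) else (\g.(((\h.(\m.h)) false) (g == g)))))
step 2: [let@0.0] ((let x = (if (false || true) then ((\w.(\v.true)) true) else (if false then (\v.true) else (\v.true))) in (\p.(((\q.5) 5) * 6))) (if ((if ((\r.true) 3) then (let s = 9 in true) else ((\t.false) 1)) || ((let a = true in (\b.true)) (\c.c))) then (\d.(let e = (\f.true) in (8 == 3))) else (\g.(((\h.(\m.h)) false) (g == g)))))
step 3: [delta@0.0.0] ((let x = (if true then ((\w.(\v.true)) true) else (if false then (\v.true) else (\v.true))) in (\p.(((\q.5) 5) * 6))) (if ((if ((\r.true) 3) then (let s = 9 in true) else ((\t.false) 1)) || ((let a = true in (\b.true)) (\c.c))) then (\d.(let e = (\f.true) in (8 == 3))) else (\g.(((\h.(\m.h)) false) (g == g)))))
step 4: [if@0.0] ((let x = ((\w.(\v.true)) true) in (\p.(((\q.5) 5) * 6))) (if ((if ((\r.true) 3) then (let s = 9 in true) else ((\t.false) 1)) || ((let a = true in (\b.true)) (\c.c))) then (\d.(let e = (\f.true) in (8 == 3))) else (\g.(((\h.(\m.h)) false) (g == g)))))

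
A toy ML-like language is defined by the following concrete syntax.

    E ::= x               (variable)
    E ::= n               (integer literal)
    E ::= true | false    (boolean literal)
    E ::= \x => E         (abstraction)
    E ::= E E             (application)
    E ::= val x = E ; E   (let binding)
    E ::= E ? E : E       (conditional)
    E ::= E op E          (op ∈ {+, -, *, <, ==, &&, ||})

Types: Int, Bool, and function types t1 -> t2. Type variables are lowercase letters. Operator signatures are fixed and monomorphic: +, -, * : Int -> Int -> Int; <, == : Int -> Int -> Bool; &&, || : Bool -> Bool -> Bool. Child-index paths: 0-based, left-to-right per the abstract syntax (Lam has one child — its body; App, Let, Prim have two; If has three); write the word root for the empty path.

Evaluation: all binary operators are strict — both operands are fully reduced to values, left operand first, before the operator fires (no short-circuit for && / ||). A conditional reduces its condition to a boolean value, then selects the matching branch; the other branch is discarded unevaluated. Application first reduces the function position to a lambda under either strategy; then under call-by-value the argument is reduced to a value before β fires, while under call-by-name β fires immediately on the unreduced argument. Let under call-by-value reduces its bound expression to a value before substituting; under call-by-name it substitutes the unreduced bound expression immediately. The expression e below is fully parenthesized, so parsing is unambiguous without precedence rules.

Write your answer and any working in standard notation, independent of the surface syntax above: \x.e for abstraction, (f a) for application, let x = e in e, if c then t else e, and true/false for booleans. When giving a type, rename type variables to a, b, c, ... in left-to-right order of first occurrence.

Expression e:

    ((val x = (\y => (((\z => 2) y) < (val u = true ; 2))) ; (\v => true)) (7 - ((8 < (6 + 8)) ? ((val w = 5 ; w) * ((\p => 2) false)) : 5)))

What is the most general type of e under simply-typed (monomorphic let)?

Answer: Bool

Derivation:
\z._ : b -> Int
y : a
  unify b -> Int ~ a -> c
  unify b ~ a
  unify Int ~ c
_ _ : Int
  unify Int ~ Int
let u : Bool
  unify Int ~ Int
\y._ : a -> Bool
let x : a -> Bool
\v._ : d -> Bool
  unify Int ~ Int
  unify Int ~ Int
  unify Int ~ Int
  unify Int ~ Int
  unify Int ~ Int
  unify Bool ~ Bool
let w : Int
w : Int
  unify Int ~ Int
\p._ : e -> Int
  unify e -> Int ~ Bool -> f
  unify e ~ Bool
  unify Int ~ f
_ _ : Int
  unify Int ~ Int
  unify Int ~ Int
  unify Int ~ Int
  unify d -> Bool ~ Int -> g
  unify d ~ Int
  unify Bool ~ g
_ _ : Bool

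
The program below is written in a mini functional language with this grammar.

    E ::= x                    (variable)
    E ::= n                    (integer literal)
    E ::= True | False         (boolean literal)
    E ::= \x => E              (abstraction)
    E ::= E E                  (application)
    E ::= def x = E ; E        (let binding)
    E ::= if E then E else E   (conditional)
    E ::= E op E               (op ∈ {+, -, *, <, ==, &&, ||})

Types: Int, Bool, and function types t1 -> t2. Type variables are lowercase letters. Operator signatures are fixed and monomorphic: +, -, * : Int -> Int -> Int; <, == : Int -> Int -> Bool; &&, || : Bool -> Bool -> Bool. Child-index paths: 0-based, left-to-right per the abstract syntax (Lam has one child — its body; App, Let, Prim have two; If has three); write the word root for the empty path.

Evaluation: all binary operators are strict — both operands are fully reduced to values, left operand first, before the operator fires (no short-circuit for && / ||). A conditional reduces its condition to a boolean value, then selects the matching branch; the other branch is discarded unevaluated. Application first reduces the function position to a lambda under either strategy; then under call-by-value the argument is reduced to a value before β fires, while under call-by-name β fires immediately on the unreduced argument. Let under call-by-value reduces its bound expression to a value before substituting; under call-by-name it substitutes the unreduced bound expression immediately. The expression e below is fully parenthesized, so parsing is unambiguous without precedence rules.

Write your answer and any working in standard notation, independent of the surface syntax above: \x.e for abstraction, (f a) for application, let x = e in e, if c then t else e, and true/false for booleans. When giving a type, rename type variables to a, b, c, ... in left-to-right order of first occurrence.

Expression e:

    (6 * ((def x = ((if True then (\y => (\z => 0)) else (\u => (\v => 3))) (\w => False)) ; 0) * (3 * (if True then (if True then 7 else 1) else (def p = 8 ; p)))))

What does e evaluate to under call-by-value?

Trace:
step 0: (6 * ((let x = ((if true then (\y.(\z.0)) else (\u.(\v.3))) (\w.false)) in 0) * (3 * (if true then (if true then 7 else 1) else (let p = 8 in p)))))
step 1: [if@1.0.0.0] (6 * ((let x = ((\y.(\z.0)) (\w.false)) in 0) * (3 * (if true then (if true then 7 else 1) else (let p = 8 in p)))))
step 2: [beta@1.0.0] (6 * ((let x = (\z.0) in 0) * (3 * (if true then (if true then 7 else 1) else (let p = 8 in p)))))
step 3: [let@1.0] (6 * (0 * (3 * (if true then (if true then 7 else 1) else (let p = 8 in p)))))
step 4: [if@1.1.1] (6 * (0 * (3 * (if true then 7 else 1))))
step 5: [if@1.1.1] (6 * (0 * (3 * 7)))
step 6: [delta@1.1] (6 * (0 * 21))
step 7: [delta@1] (6 * 0)
step 8: [delta@root] 0

Answer: 0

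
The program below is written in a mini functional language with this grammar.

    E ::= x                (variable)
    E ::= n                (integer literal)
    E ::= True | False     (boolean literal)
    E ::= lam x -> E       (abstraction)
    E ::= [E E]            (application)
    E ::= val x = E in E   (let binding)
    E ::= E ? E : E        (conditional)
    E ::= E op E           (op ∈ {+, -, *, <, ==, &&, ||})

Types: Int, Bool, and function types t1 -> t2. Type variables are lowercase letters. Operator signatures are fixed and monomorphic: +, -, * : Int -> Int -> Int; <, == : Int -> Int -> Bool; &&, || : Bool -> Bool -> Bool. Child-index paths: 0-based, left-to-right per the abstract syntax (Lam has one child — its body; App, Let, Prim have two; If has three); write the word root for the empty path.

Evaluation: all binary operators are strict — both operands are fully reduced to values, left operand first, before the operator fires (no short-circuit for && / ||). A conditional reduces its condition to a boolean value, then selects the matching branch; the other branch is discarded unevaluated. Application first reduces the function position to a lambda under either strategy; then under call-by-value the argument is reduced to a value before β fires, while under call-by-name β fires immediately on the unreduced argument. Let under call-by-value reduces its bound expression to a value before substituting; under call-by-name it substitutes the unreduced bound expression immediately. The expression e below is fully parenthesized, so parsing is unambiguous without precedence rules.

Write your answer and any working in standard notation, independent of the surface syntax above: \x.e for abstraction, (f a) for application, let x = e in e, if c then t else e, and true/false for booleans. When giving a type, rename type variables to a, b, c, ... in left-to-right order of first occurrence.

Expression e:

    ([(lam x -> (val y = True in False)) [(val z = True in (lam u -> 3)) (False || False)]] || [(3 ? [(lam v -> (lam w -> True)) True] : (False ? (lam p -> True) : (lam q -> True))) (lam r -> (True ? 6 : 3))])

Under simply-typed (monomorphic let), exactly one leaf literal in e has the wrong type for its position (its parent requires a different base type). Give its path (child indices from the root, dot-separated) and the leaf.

Answer: 1.0.0 : 3

Working:
let y : Bool
\x._ : a -> Bool
let z : Bool
\u._ : b -> Int
  unify Bool ~ Bool
  unify Bool ~ Bool
  unify b -> Int ~ Bool -> c
  unify b ~ Bool
  unify Int ~ c
_ _ : Int
  unify a -> Bool ~ Int -> d
  unify a ~ Int
  unify Bool ~ d
_ _ : Bool
  unify Bool ~ Bool
  unify Int ~ Bool
  FAIL: mismatch Int ~ Bool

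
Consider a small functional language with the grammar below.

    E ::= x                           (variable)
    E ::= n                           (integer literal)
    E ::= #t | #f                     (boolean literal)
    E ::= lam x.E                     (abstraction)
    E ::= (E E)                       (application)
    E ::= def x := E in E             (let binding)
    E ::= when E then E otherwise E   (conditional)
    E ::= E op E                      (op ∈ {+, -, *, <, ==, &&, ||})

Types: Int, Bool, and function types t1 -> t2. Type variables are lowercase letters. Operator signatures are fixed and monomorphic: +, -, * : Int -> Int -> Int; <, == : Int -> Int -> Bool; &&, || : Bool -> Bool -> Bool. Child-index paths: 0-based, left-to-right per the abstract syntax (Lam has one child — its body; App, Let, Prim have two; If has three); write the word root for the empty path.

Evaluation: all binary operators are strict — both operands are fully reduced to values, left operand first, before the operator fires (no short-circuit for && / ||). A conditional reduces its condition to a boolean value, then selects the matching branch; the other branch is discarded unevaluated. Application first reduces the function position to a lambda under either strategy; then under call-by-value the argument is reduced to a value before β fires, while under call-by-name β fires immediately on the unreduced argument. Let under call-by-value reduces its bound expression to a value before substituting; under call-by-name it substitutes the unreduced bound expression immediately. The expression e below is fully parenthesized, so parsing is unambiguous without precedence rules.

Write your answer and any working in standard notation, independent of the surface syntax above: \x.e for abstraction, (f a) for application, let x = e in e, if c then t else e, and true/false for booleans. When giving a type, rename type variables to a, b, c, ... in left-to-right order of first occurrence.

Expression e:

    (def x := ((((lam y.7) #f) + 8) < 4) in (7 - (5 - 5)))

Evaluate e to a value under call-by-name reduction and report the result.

Working:
step 0: (let x = ((((\y.7) false) + 8) < 4) in (7 - (5 - 5)))
step 1: [let@root] (7 - (5 - 5))
step 2: [delta@1] (7 - 0)
step 3: [delta@root] 7

Answer: 7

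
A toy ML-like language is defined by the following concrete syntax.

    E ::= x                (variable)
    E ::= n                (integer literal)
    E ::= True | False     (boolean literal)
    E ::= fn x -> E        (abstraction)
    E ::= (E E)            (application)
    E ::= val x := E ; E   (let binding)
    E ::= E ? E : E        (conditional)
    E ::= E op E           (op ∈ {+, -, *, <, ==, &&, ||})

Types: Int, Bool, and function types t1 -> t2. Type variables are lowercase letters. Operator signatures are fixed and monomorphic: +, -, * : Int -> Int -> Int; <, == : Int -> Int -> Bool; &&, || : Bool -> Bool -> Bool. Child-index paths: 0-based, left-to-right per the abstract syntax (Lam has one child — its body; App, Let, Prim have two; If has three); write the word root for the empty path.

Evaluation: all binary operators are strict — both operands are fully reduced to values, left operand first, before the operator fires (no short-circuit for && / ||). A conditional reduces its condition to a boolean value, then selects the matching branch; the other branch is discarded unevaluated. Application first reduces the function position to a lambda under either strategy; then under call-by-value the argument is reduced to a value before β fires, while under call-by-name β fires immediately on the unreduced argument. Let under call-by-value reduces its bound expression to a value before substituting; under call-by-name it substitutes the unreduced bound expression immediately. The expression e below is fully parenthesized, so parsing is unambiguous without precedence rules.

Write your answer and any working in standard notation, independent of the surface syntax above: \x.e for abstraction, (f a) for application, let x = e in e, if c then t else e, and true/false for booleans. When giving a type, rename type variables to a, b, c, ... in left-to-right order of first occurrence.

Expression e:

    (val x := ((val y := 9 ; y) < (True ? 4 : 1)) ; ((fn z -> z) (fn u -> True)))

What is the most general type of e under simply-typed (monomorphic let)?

Derivation:
let y : Int
y : Int
  unify Int ~ Int
  unify Bool ~ Bool
  unify Int ~ Int
  unify Int ~ Int
let x : Bool
z : a
\z._ : a -> a
\u._ : b -> Bool
  unify a -> a ~ (b -> Bool) -> c
  unify a ~ b -> Bool
  unify b -> Bool ~ c
_ _ : b -> Bool

Answer: a -> Bool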